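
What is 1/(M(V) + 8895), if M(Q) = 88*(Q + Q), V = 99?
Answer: 1/26319 ≈ 3.7995e-5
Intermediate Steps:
M(Q) = 176*Q (M(Q) = 88*(2*Q) = 176*Q)
1/(M(V) + 8895) = 1/(176*99 + 8895) = 1/(17424 + 8895) = 1/26319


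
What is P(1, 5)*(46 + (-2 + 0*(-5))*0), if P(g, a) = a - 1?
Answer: 184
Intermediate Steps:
P(g, a) = -1 + a
P(1, 5)*(46 + (-2 + 0*(-5))*0) = (-1 + 5)*(46 + (-2 + 0*(-5))*0) = 4*(46 + (-2 + 0)*0) = 4*(46 - 2*0) = 4*(46 + 0) = 4*46 = 184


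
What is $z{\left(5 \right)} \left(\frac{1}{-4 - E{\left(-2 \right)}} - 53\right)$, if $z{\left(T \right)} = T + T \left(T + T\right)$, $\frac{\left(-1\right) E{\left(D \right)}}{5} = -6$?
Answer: $- \frac{99165}{34} \approx -2916.6$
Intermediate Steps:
$E{\left(D \right)} = 30$ ($E{\left(D \right)} = \left(-5\right) \left(-6\right) = 30$)
$z{\left(T \right)} = T + 2 T^{2}$ ($z{\left(T \right)} = T + T 2 T = T + 2 T^{2}$)
$z{\left(5 \right)} \left(\frac{1}{-4 - E{\left(-2 \right)}} - 53\right) = 5 \left(1 + 2 \cdot 5\right) \left(\frac{1}{-4 - 30} - 53\right) = 5 \left(1 + 10\right) \left(\frac{1}{-4 - 30} - 53\right) = 5 \cdot 11 \left(\frac{1}{-34} - 53\right) = 55 \left(- \frac{1}{34} - 53\right) = 55 \left(- \frac{1803}{34}\right) = - \frac{99165}{34}$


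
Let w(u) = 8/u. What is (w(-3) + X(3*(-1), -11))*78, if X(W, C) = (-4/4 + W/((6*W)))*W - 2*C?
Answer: 1703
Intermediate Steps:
X(W, C) = -2*C - 5*W/6 (X(W, C) = (-4*¼ + W*(1/(6*W)))*W - 2*C = (-1 + ⅙)*W - 2*C = -5*W/6 - 2*C = -2*C - 5*W/6)
(w(-3) + X(3*(-1), -11))*78 = (8/(-3) + (-2*(-11) - 5*(-1)/2))*78 = (8*(-⅓) + (22 - ⅚*(-3)))*78 = (-8/3 + (22 + 5/2))*78 = (-8/3 + 49/2)*78 = (131/6)*78 = 1703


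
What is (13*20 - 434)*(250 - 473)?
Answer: 38802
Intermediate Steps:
(13*20 - 434)*(250 - 473) = (260 - 434)*(-223) = -174*(-223) = 38802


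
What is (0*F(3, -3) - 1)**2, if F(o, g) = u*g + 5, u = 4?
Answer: 1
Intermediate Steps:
F(o, g) = 5 + 4*g (F(o, g) = 4*g + 5 = 5 + 4*g)
(0*F(3, -3) - 1)**2 = (0*(5 + 4*(-3)) - 1)**2 = (0*(5 - 12) - 1)**2 = (0*(-7) - 1)**2 = (0 - 1)**2 = (-1)**2 = 1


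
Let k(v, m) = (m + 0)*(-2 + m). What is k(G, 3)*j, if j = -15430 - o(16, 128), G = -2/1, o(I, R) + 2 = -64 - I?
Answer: -46044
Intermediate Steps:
o(I, R) = -66 - I (o(I, R) = -2 + (-64 - I) = -66 - I)
G = -2 (G = -2*1 = -2)
k(v, m) = m*(-2 + m)
j = -15348 (j = -15430 - (-66 - 1*16) = -15430 - (-66 - 16) = -15430 - 1*(-82) = -15430 + 82 = -15348)
k(G, 3)*j = (3*(-2 + 3))*(-15348) = (3*1)*(-15348) = 3*(-15348) = -46044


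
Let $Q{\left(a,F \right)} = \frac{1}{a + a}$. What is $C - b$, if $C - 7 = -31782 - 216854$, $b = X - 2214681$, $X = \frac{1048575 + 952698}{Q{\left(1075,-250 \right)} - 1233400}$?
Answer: $\frac{5213600654890898}{2651809999} \approx 1.9661 \cdot 10^{6}$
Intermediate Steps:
$Q{\left(a,F \right)} = \frac{1}{2 a}$
$X = - \frac{4302736950}{2651809999}$ ($X = \frac{1048575 + 952698}{\frac{1}{2 \cdot 1075} - 1233400} = \frac{2001273}{\frac{1}{2} \cdot \frac{1}{1075} - 1233400} = \frac{2001273}{\frac{1}{2150} - 1233400} = \frac{2001273}{- \frac{2651809999}{2150}} = 2001273 \left(- \frac{2150}{2651809999}\right) = - \frac{4302736950}{2651809999} \approx -1.6226$)
$b = - \frac{5872917523132269}{2651809999}$ ($b = - \frac{4302736950}{2651809999} - 2214681 = - \frac{5872917523132269}{2651809999} \approx -2.2147 \cdot 10^{6}$)
$C = -248629$ ($C = 7 - 248636 = -248629$)
$C - b = -248629 - - \frac{5872917523132269}{2651809999} = -248629 + \frac{5872917523132269}{2651809999} = \frac{5213600654890898}{2651809999}$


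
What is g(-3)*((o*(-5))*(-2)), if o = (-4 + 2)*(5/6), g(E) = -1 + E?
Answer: 200/3 ≈ 66.667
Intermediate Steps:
o = -5/3 (o = -10/6 = -2*⅚ = -5/3 ≈ -1.6667)
g(-3)*((o*(-5))*(-2)) = (-1 - 3)*(-5/3*(-5)*(-2)) = -100*(-2)/3 = -4*(-50/3) = 200/3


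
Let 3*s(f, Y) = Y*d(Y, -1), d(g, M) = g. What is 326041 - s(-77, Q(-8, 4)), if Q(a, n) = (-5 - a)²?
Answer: 326014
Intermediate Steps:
s(f, Y) = Y²/3 (s(f, Y) = (Y*Y)/3 = Y²/3)
326041 - s(-77, Q(-8, 4)) = 326041 - ((5 - 8)²)²/3 = 326041 - ((-3)²)²/3 = 326041 - 9²/3 = 326041 - 81/3 = 326041 - 1*27 = 326041 - 27 = 326014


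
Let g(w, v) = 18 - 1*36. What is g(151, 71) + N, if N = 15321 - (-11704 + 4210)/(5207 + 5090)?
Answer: 157582485/10297 ≈ 15304.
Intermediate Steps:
g(w, v) = -18 (g(w, v) = 18 - 36 = -18)
N = 157767831/10297 (N = 15321 - (-7494)/10297 = 15321 - 1*(-7494/10297) = 15321 + 7494/10297 = 157767831/10297 ≈ 15322.)
g(151, 71) + N = -18 + 157767831/10297 = 157582485/10297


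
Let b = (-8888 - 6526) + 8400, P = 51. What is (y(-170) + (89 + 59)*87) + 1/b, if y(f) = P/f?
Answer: 225775397/17535 ≈ 12876.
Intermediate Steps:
b = -7014 (b = -15414 + 8400 = -7014)
y(f) = 51/f
(y(-170) + (89 + 59)*87) + 1/b = (51/(-170) + (89 + 59)*87) + 1/(-7014) = (51*(-1/170) + 148*87) - 1/7014 = (-3/10 + 12876) - 1/7014 = 128757/10 - 1/7014 = 225775397/17535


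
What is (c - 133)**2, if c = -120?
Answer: 64009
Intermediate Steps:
(c - 133)**2 = (-120 - 133)**2 = (-253)**2 = 64009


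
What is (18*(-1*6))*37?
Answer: -3996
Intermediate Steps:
(18*(-1*6))*37 = (18*(-6))*37 = -108*37 = -3996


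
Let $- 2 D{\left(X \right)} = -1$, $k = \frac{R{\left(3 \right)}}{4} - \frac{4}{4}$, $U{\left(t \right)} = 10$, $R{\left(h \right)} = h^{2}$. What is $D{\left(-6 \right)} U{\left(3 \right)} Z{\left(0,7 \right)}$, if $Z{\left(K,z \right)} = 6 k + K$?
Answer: $\frac{75}{2} \approx 37.5$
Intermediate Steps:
$k = \frac{5}{4}$ ($k = \frac{3^{2}}{4} - \frac{4}{4} = 9 \cdot \frac{1}{4} - 1 = \frac{9}{4} - 1 = \frac{5}{4} \approx 1.25$)
$D{\left(X \right)} = \frac{1}{2}$ ($D{\left(X \right)} = \left(- \frac{1}{2}\right) \left(-1\right) = \frac{1}{2}$)
$Z{\left(K,z \right)} = \frac{15}{2} + K$ ($Z{\left(K,z \right)} = 6 \cdot \frac{5}{4} + K = \frac{15}{2} + K$)
$D{\left(-6 \right)} U{\left(3 \right)} Z{\left(0,7 \right)} = \frac{1}{2} \cdot 10 \left(\frac{15}{2} + 0\right) = 5 \cdot \frac{15}{2} = \frac{75}{2}$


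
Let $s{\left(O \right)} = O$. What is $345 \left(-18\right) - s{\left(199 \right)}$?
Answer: $-6409$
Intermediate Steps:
$345 \left(-18\right) - s{\left(199 \right)} = 345 \left(-18\right) - 199 = -6210 - 199 = -6409$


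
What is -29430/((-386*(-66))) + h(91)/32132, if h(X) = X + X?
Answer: -19604336/17054059 ≈ -1.1495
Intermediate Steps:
h(X) = 2*X
-29430/((-386*(-66))) + h(91)/32132 = -29430/((-386*(-66))) + (2*91)/32132 = -29430/25476 + 182*(1/32132) = -29430*1/25476 + 91/16066 = -4905/4246 + 91/16066 = -19604336/17054059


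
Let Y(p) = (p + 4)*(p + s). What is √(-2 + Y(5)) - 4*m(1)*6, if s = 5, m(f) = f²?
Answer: -24 + 2*√22 ≈ -14.619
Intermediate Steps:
Y(p) = (4 + p)*(5 + p) (Y(p) = (p + 4)*(p + 5) = (4 + p)*(5 + p))
√(-2 + Y(5)) - 4*m(1)*6 = √(-2 + (20 + 5² + 9*5)) - 4*1²*6 = √(-2 + (20 + 25 + 45)) - 4*1*6 = √(-2 + 90) - 4*6 = √88 - 24 = 2*√22 - 24 = -24 + 2*√22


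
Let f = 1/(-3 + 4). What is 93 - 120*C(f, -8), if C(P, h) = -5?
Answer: 693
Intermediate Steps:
f = 1 (f = 1/1 = 1)
93 - 120*C(f, -8) = 93 - 120*(-5) = 93 + 600 = 693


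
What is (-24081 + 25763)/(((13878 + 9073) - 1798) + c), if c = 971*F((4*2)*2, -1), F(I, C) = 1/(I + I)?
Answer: 53824/677867 ≈ 0.079402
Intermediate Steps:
F(I, C) = 1/(2*I)
c = 971/32 (c = 971*(1/(2*(((4*2)*2)))) = 971*(1/(2*((8*2)))) = 971*((1/2)/16) = 971*((1/2)*(1/16)) = 971*(1/32) = 971/32 ≈ 30.344)
(-24081 + 25763)/(((13878 + 9073) - 1798) + c) = (-24081 + 25763)/(((13878 + 9073) - 1798) + 971/32) = 1682/((22951 - 1798) + 971/32) = 1682/(21153 + 971/32) = 1682/(677867/32) = 1682*(32/677867) = 53824/677867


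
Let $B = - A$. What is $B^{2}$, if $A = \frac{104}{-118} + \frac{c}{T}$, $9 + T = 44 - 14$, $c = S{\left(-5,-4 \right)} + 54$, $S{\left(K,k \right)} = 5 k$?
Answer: $\frac{835396}{1535121} \approx 0.54419$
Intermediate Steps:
$c = 34$ ($c = 5 \left(-4\right) + 54 = -20 + 54 = 34$)
$T = 21$ ($T = -9 + \left(44 - 14\right) = -9 + 30 = 21$)
$A = \frac{914}{1239}$ ($A = \frac{104}{-118} + \frac{34}{21} = 104 \left(- \frac{1}{118}\right) + 34 \cdot \frac{1}{21} = - \frac{52}{59} + \frac{34}{21} = \frac{914}{1239} \approx 0.73769$)
$B = - \frac{914}{1239}$ ($B = \left(-1\right) \frac{914}{1239} = - \frac{914}{1239} \approx -0.73769$)
$B^{2} = \left(- \frac{914}{1239}\right)^{2} = \frac{835396}{1535121}$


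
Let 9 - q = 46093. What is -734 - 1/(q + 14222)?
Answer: -23386707/31862 ≈ -734.00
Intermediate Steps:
q = -46084 (q = 9 - 1*46093 = 9 - 46093 = -46084)
-734 - 1/(q + 14222) = -734 - 1/(-46084 + 14222) = -734 - 1/(-31862) = -734 - 1*(-1/31862) = -734 + 1/31862 = -23386707/31862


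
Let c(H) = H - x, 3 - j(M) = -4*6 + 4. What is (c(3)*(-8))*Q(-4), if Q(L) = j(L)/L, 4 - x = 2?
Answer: 46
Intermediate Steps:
x = 2 (x = 4 - 1*2 = 4 - 2 = 2)
j(M) = 23 (j(M) = 3 - (-4*6 + 4) = 3 - (-24 + 4) = 3 - 1*(-20) = 3 + 20 = 23)
Q(L) = 23/L
c(H) = -2 + H (c(H) = H - 1*2 = H - 2 = -2 + H)
(c(3)*(-8))*Q(-4) = ((-2 + 3)*(-8))*(23/(-4)) = (1*(-8))*(23*(-1/4)) = -8*(-23/4) = 46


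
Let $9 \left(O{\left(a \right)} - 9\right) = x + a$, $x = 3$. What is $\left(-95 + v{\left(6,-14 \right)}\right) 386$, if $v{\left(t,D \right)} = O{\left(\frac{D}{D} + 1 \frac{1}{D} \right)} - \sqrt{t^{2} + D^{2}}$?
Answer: $- \frac{2080733}{63} - 772 \sqrt{58} \approx -38907.0$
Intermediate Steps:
$O{\left(a \right)} = \frac{28}{3} + \frac{a}{9}$ ($O{\left(a \right)} = 9 + \frac{3 + a}{9} = 9 + \left(\frac{1}{3} + \frac{a}{9}\right) = \frac{28}{3} + \frac{a}{9}$)
$v{\left(t,D \right)} = \frac{85}{9} - \sqrt{D^{2} + t^{2}} + \frac{1}{9 D}$ ($v{\left(t,D \right)} = \left(\frac{28}{3} + \frac{\frac{D}{D} + 1 \frac{1}{D}}{9}\right) - \sqrt{t^{2} + D^{2}} = \left(\frac{28}{3} + \frac{1 + \frac{1}{D}}{9}\right) - \sqrt{D^{2} + t^{2}} = \left(\frac{28}{3} + \left(\frac{1}{9} + \frac{1}{9 D}\right)\right) - \sqrt{D^{2} + t^{2}} = \left(\frac{85}{9} + \frac{1}{9 D}\right) - \sqrt{D^{2} + t^{2}} = \frac{85}{9} - \sqrt{D^{2} + t^{2}} + \frac{1}{9 D}$)
$\left(-95 + v{\left(6,-14 \right)}\right) 386 = \left(-95 + \left(\frac{85}{9} - \sqrt{\left(-14\right)^{2} + 6^{2}} + \frac{1}{9 \left(-14\right)}\right)\right) 386 = \left(-95 + \left(\frac{85}{9} - \sqrt{196 + 36} + \frac{1}{9} \left(- \frac{1}{14}\right)\right)\right) 386 = \left(-95 - \left(- \frac{1189}{126} + \sqrt{232}\right)\right) 386 = \left(-95 - \left(- \frac{1189}{126} + 2 \sqrt{58}\right)\right) 386 = \left(-95 + \left(\frac{1189}{126} - 2 \sqrt{58}\right)\right) 386 = \left(- \frac{10781}{126} - 2 \sqrt{58}\right) 386 = - \frac{2080733}{63} - 772 \sqrt{58}$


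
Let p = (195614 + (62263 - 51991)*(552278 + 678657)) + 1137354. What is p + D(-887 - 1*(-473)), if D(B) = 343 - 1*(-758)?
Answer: 12645498389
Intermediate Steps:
D(B) = 1101 (D(B) = 343 + 758 = 1101)
p = 12645497288 (p = (195614 + 10272*1230935) + 1137354 = (195614 + 12644164320) + 1137354 = 12644359934 + 1137354 = 12645497288)
p + D(-887 - 1*(-473)) = 12645497288 + 1101 = 12645498389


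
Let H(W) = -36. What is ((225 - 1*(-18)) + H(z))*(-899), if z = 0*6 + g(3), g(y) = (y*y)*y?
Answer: -186093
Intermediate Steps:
g(y) = y³ (g(y) = y²*y = y³)
z = 27 (z = 0*6 + 3³ = 0 + 27 = 27)
((225 - 1*(-18)) + H(z))*(-899) = ((225 - 1*(-18)) - 36)*(-899) = ((225 + 18) - 36)*(-899) = (243 - 36)*(-899) = 207*(-899) = -186093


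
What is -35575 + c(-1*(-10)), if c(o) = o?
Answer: -35565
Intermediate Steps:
-35575 + c(-1*(-10)) = -35575 - 1*(-10) = -35575 + 10 = -35565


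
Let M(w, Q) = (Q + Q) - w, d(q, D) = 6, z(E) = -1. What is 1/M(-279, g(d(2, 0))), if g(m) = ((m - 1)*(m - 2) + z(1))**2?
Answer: 1/1001 ≈ 0.00099900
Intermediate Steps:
g(m) = (-1 + (-1 + m)*(-2 + m))**2 (g(m) = ((m - 1)*(m - 2) - 1)**2 = ((-1 + m)*(-2 + m) - 1)**2 = (-1 + (-1 + m)*(-2 + m))**2)
M(w, Q) = -w + 2*Q (M(w, Q) = 2*Q - w = -w + 2*Q)
1/M(-279, g(d(2, 0))) = 1/(-1*(-279) + 2*(1 + 6**2 - 3*6)**2) = 1/(279 + 2*(1 + 36 - 18)**2) = 1/(279 + 2*19**2) = 1/(279 + 2*361) = 1/(279 + 722) = 1/1001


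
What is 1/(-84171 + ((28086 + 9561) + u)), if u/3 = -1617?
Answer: -1/51375 ≈ -1.9465e-5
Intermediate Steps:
u = -4851 (u = 3*(-1617) = -4851)
1/(-84171 + ((28086 + 9561) + u)) = 1/(-84171 + ((28086 + 9561) - 4851)) = 1/(-84171 + (37647 - 4851)) = 1/(-84171 + 32796) = 1/(-51375) = -1/51375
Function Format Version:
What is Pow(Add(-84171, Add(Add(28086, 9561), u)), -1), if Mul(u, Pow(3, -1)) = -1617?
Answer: Rational(-1, 51375) ≈ -1.9465e-5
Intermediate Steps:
u = -4851 (u = Mul(3, -1617) = -4851)
Pow(Add(-84171, Add(Add(28086, 9561), u)), -1) = Pow(Add(-84171, Add(Add(28086, 9561), -4851)), -1) = Pow(Add(-84171, Add(37647, -4851)), -1) = Pow(Add(-84171, 32796), -1) = Pow(-51375, -1) = Rational(-1, 51375)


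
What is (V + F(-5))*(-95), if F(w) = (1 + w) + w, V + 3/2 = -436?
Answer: 84835/2 ≈ 42418.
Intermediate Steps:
V = -875/2 (V = -3/2 - 436 = -875/2 ≈ -437.50)
F(w) = 1 + 2*w
(V + F(-5))*(-95) = (-875/2 + (1 + 2*(-5)))*(-95) = (-875/2 + (1 - 10))*(-95) = (-875/2 - 9)*(-95) = -893/2*(-95) = 84835/2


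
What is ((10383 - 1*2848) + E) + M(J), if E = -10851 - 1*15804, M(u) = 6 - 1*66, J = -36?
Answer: -19180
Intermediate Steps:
M(u) = -60 (M(u) = 6 - 66 = -60)
E = -26655 (E = -10851 - 15804 = -26655)
((10383 - 1*2848) + E) + M(J) = ((10383 - 1*2848) - 26655) - 60 = ((10383 - 2848) - 26655) - 60 = (7535 - 26655) - 60 = -19120 - 60 = -19180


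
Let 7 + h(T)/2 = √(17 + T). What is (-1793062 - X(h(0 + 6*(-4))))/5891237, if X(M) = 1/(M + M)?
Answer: -57377983/188519584 + I*√7/1319637088 ≈ -0.30436 + 2.0049e-9*I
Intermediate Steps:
h(T) = -14 + 2*√(17 + T)
X(M) = 1/(2*M)
(-1793062 - X(h(0 + 6*(-4))))/5891237 = (-1793062 - 1/(2*(-14 + 2*√(17 + (0 + 6*(-4))))))/5891237 = (-1793062 - 1/(2*(-14 + 2*√(17 + (0 - 24)))))*(1/5891237) = (-1793062 - 1/(2*(-14 + 2*√(17 - 24))))*(1/5891237) = (-1793062 - 1/(2*(-14 + 2*√(-7))))*(1/5891237) = (-1793062 - 1/(2*(-14 + 2*(I*√7))))*(1/5891237) = (-1793062 - 1/(2*(-14 + 2*I*√7)))*(1/5891237) = -1793062/5891237 - 1/(11782474*(-14 + 2*I*√7))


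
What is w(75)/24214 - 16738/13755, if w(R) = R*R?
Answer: -327922057/333063570 ≈ -0.98456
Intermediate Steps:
w(R) = R²
w(75)/24214 - 16738/13755 = 75²/24214 - 16738/13755 = 5625*(1/24214) - 16738*1/13755 = 5625/24214 - 16738/13755 = -327922057/333063570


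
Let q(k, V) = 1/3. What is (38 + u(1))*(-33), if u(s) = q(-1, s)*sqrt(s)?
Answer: -1265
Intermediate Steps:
q(k, V) = 1/3 (q(k, V) = 1*(1/3) = 1/3)
u(s) = sqrt(s)/3
(38 + u(1))*(-33) = (38 + sqrt(1)/3)*(-33) = (38 + (1/3)*1)*(-33) = (38 + 1/3)*(-33) = (115/3)*(-33) = -1265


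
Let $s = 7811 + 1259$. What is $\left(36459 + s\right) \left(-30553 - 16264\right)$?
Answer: $-2131531193$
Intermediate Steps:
$s = 9070$
$\left(36459 + s\right) \left(-30553 - 16264\right) = \left(36459 + 9070\right) \left(-30553 - 16264\right) = 45529 \left(-30553 - 16264\right) = 45529 \left(-46817\right) = -2131531193$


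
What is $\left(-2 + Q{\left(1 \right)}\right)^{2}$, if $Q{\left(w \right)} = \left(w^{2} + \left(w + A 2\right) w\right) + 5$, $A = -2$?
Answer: $1$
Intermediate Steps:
$Q{\left(w \right)} = 5 + w^{2} + w \left(-4 + w\right)$ ($Q{\left(w \right)} = \left(w^{2} + \left(w - 4\right) w\right) + 5 = \left(w^{2} + \left(-4 + w\right) w\right) + 5 = \left(w^{2} + w \left(-4 + w\right)\right) + 5 = 5 + w^{2} + w \left(-4 + w\right)$)
$\left(-2 + Q{\left(1 \right)}\right)^{2} = \left(-2 + \left(5 - 4 + 2 \cdot 1^{2}\right)\right)^{2} = \left(-2 + \left(5 - 4 + 2 \cdot 1\right)\right)^{2} = \left(-2 + \left(5 - 4 + 2\right)\right)^{2} = \left(-2 + 3\right)^{2} = 1^{2} = 1$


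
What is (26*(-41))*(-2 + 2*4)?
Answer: -6396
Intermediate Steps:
(26*(-41))*(-2 + 2*4) = -1066*(-2 + 8) = -1066*6 = -6396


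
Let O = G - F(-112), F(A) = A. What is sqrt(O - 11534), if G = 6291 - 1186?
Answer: I*sqrt(6317) ≈ 79.48*I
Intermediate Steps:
G = 5105
O = 5217 (O = 5105 - 1*(-112) = 5105 + 112 = 5217)
sqrt(O - 11534) = sqrt(5217 - 11534) = sqrt(-6317) = I*sqrt(6317)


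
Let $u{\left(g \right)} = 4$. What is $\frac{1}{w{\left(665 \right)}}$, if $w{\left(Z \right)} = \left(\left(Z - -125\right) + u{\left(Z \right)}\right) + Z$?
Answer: $\frac{1}{1459} \approx 0.0006854$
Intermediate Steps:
$w{\left(Z \right)} = 129 + 2 Z$ ($w{\left(Z \right)} = \left(\left(Z - -125\right) + 4\right) + Z = \left(\left(Z + 125\right) + 4\right) + Z = \left(\left(125 + Z\right) + 4\right) + Z = \left(129 + Z\right) + Z = 129 + 2 Z$)
$\frac{1}{w{\left(665 \right)}} = \frac{1}{129 + 2 \cdot 665} = \frac{1}{129 + 1330} = \frac{1}{1459}$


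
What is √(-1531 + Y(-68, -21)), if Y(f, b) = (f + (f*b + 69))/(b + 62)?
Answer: I*√2515022/41 ≈ 38.68*I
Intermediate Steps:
Y(f, b) = (69 + f + b*f)/(62 + b) (Y(f, b) = (f + (b*f + 69))/(62 + b) = (f + (69 + b*f))/(62 + b) = (69 + f + b*f)/(62 + b))
√(-1531 + Y(-68, -21)) = √(-1531 + (69 - 68 - 21*(-68))/(62 - 21)) = √(-1531 + (69 - 68 + 1428)/41) = √(-1531 + (1/41)*1429) = √(-1531 + 1429/41) = √(-61342/41) = I*√2515022/41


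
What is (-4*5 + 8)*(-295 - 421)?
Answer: 8592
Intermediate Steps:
(-4*5 + 8)*(-295 - 421) = (-20 + 8)*(-716) = -12*(-716) = 8592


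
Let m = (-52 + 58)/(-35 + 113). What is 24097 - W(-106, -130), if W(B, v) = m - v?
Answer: 311570/13 ≈ 23967.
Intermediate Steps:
m = 1/13 (m = 6/78 = 6*(1/78) = 1/13 ≈ 0.076923)
W(B, v) = 1/13 - v
24097 - W(-106, -130) = 24097 - (1/13 - 1*(-130)) = 24097 - (1/13 + 130) = 24097 - 1*1691/13 = 24097 - 1691/13 = 311570/13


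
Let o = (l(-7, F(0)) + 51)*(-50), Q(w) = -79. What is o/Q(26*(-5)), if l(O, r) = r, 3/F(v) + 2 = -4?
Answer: 2525/79 ≈ 31.962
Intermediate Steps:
F(v) = -½ (F(v) = 3/(-2 - 4) = 3/(-6) = 3*(-⅙) = -½)
o = -2525 (o = (-½ + 51)*(-50) = (101/2)*(-50) = -2525)
o/Q(26*(-5)) = -2525/(-79) = -2525*(-1/79) = 2525/79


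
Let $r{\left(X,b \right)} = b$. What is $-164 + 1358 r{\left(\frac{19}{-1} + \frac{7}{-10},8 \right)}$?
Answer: $10700$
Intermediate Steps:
$-164 + 1358 r{\left(\frac{19}{-1} + \frac{7}{-10},8 \right)} = -164 + 1358 \cdot 8 = -164 + 10864 = 10700$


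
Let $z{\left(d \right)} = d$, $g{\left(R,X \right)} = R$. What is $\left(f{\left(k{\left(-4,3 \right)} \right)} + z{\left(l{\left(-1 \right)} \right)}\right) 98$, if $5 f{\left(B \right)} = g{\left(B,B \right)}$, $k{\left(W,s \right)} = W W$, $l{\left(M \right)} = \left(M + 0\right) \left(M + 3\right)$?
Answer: $\frac{588}{5} \approx 117.6$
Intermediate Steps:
$l{\left(M \right)} = M \left(3 + M\right)$
$k{\left(W,s \right)} = W^{2}$
$f{\left(B \right)} = \frac{B}{5}$
$\left(f{\left(k{\left(-4,3 \right)} \right)} + z{\left(l{\left(-1 \right)} \right)}\right) 98 = \left(\frac{\left(-4\right)^{2}}{5} - \left(3 - 1\right)\right) 98 = \left(\frac{1}{5} \cdot 16 - 2\right) 98 = \left(\frac{16}{5} - 2\right) 98 = \frac{6}{5} \cdot 98 = \frac{588}{5}$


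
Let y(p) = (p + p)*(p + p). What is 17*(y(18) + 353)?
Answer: 28033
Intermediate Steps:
y(p) = 4*p² (y(p) = (2*p)*(2*p) = 4*p²)
17*(y(18) + 353) = 17*(4*18² + 353) = 17*(4*324 + 353) = 17*(1296 + 353) = 17*1649 = 28033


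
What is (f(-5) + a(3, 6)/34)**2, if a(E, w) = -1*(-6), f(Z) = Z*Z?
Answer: 183184/289 ≈ 633.85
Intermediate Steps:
f(Z) = Z**2
a(E, w) = 6
(f(-5) + a(3, 6)/34)**2 = ((-5)**2 + 6/34)**2 = (25 + 6*(1/34))**2 = (25 + 3/17)**2 = (428/17)**2 = 183184/289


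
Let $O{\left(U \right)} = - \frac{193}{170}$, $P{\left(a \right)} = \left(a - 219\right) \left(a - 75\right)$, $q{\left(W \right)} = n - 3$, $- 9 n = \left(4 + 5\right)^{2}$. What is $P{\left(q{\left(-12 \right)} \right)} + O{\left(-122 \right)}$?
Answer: $\frac{3416297}{170} \approx 20096.0$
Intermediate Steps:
$n = -9$ ($n = - \frac{\left(4 + 5\right)^{2}}{9} = - \frac{9^{2}}{9} = \left(- \frac{1}{9}\right) 81 = -9$)
$q{\left(W \right)} = -12$ ($q{\left(W \right)} = -9 - 3 = -12$)
$P{\left(a \right)} = \left(-219 + a\right) \left(-75 + a\right)$
$O{\left(U \right)} = - \frac{193}{170}$ ($O{\left(U \right)} = \left(-193\right) \frac{1}{170} = - \frac{193}{170}$)
$P{\left(q{\left(-12 \right)} \right)} + O{\left(-122 \right)} = \left(16425 + \left(-12\right)^{2} - -3528\right) - \frac{193}{170} = \left(16425 + 144 + 3528\right) - \frac{193}{170} = 20097 - \frac{193}{170} = \frac{3416297}{170}$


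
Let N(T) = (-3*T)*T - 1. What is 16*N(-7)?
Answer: -2368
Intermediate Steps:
N(T) = -1 - 3*T² (N(T) = -3*T² - 1 = -1 - 3*T²)
16*N(-7) = 16*(-1 - 3*(-7)²) = 16*(-1 - 3*49) = 16*(-1 - 147) = 16*(-148) = -2368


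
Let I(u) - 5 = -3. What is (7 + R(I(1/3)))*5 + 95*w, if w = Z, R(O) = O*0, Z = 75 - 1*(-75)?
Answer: 14285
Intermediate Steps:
Z = 150 (Z = 75 + 75 = 150)
I(u) = 2 (I(u) = 5 - 3 = 2)
R(O) = 0
w = 150
(7 + R(I(1/3)))*5 + 95*w = (7 + 0)*5 + 95*150 = 7*5 + 14250 = 35 + 14250 = 14285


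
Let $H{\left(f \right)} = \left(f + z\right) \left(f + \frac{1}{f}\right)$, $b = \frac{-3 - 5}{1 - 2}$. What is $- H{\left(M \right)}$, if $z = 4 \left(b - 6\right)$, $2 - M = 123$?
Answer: $- \frac{1654546}{121} \approx -13674.0$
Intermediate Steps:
$M = -121$ ($M = 2 - 123 = -121$)
$b = 8$ ($b = - \frac{8}{-1} = \left(-8\right) \left(-1\right) = 8$)
$z = 8$ ($z = 4 \left(8 - 6\right) = 4 \cdot 2 = 8$)
$H{\left(f \right)} = \left(8 + f\right) \left(f + \frac{1}{f}\right)$ ($H{\left(f \right)} = \left(f + 8\right) \left(f + \frac{1}{f}\right) = \left(8 + f\right) \left(f + \frac{1}{f}\right)$)
$- H{\left(M \right)} = - (1 + \left(-121\right)^{2} + 8 \left(-121\right) + \frac{8}{-121}) = - (1 + 14641 - 968 + 8 \left(- \frac{1}{121}\right)) = - (1 + 14641 - 968 - \frac{8}{121}) = \left(-1\right) \frac{1654546}{121} = - \frac{1654546}{121}$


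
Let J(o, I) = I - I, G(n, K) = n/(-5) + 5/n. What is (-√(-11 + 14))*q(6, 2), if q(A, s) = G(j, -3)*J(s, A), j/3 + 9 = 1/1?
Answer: 0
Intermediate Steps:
j = -24 (j = -27 + 3/1 = -27 + 3*1 = -27 + 3 = -24)
G(n, K) = 5/n - n/5 (G(n, K) = n*(-⅕) + 5/n = -n/5 + 5/n = 5/n - n/5)
J(o, I) = 0
q(A, s) = 0 (q(A, s) = (5/(-24) - ⅕*(-24))*0 = (5*(-1/24) + 24/5)*0 = (-5/24 + 24/5)*0 = (551/120)*0 = 0)
(-√(-11 + 14))*q(6, 2) = -√(-11 + 14)*0 = -√3*0 = 0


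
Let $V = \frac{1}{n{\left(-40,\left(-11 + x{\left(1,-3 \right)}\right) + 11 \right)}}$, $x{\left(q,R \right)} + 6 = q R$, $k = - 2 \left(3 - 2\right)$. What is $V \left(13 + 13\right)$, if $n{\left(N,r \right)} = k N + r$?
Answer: $\frac{26}{71} \approx 0.3662$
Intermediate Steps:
$k = -2$ ($k = \left(-2\right) 1 = -2$)
$x{\left(q,R \right)} = -6 + R q$ ($x{\left(q,R \right)} = -6 + q R = -6 + R q$)
$n{\left(N,r \right)} = r - 2 N$ ($n{\left(N,r \right)} = - 2 N + r = r - 2 N$)
$V = \frac{1}{71}$ ($V = \frac{1}{\left(\left(-11 - 9\right) + 11\right) - -80} = \frac{1}{\left(\left(-11 - 9\right) + 11\right) + 80} = \frac{1}{\left(-20 + 11\right) + 80} = \frac{1}{-9 + 80} = \frac{1}{71} \approx 0.014085$)
$V \left(13 + 13\right) = \frac{13 + 13}{71} = \frac{1}{71} \cdot 26 = \frac{26}{71}$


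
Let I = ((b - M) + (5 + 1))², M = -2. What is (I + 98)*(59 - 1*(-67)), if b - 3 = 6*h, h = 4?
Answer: 166698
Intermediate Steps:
b = 27 (b = 3 + 6*4 = 3 + 24 = 27)
I = 1225 (I = ((27 - 1*(-2)) + (5 + 1))² = ((27 + 2) + 6)² = (29 + 6)² = 35² = 1225)
(I + 98)*(59 - 1*(-67)) = (1225 + 98)*(59 - 1*(-67)) = 1323*(59 + 67) = 1323*126 = 166698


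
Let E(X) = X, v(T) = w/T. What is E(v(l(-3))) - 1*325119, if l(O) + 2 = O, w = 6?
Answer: -1625601/5 ≈ -3.2512e+5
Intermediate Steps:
l(O) = -2 + O
v(T) = 6/T
E(v(l(-3))) - 1*325119 = 6/(-2 - 3) - 1*325119 = 6/(-5) - 325119 = 6*(-1/5) - 325119 = -6/5 - 325119 = -1625601/5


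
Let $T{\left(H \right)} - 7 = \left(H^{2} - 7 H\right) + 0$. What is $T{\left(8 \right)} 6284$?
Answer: $94260$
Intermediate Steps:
$T{\left(H \right)} = 7 + H^{2} - 7 H$ ($T{\left(H \right)} = 7 + \left(\left(H^{2} - 7 H\right) + 0\right) = 7 + \left(H^{2} - 7 H\right) = 7 + H^{2} - 7 H$)
$T{\left(8 \right)} 6284 = \left(7 + 8^{2} - 56\right) 6284 = \left(7 + 64 - 56\right) 6284 = 15 \cdot 6284 = 94260$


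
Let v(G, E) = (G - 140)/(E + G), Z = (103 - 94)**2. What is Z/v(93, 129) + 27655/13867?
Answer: -248056609/651749 ≈ -380.60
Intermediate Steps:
Z = 81 (Z = 9**2 = 81)
v(G, E) = (-140 + G)/(E + G)
Z/v(93, 129) + 27655/13867 = 81/(((-140 + 93)/(129 + 93))) + 27655/13867 = 81/((-47/222)) + 27655*(1/13867) = 81/(((1/222)*(-47))) + 27655/13867 = 81/(-47/222) + 27655/13867 = 81*(-222/47) + 27655/13867 = -17982/47 + 27655/13867 = -248056609/651749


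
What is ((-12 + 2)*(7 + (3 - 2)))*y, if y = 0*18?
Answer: 0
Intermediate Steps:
y = 0
((-12 + 2)*(7 + (3 - 2)))*y = ((-12 + 2)*(7 + (3 - 2)))*0 = -10*(7 + 1)*0 = -10*8*0 = -80*0 = 0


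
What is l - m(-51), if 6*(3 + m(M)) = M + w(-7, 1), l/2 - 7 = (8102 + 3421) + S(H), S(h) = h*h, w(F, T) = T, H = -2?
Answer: 69238/3 ≈ 23079.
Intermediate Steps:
S(h) = h**2
l = 23068 (l = 14 + 2*((8102 + 3421) + (-2)**2) = 14 + 2*(11523 + 4) = 14 + 2*11527 = 14 + 23054 = 23068)
m(M) = -17/6 + M/6 (m(M) = -3 + (M + 1)/6 = -3 + (1 + M)/6 = -3 + (1/6 + M/6) = -17/6 + M/6)
l - m(-51) = 23068 - (-17/6 + (1/6)*(-51)) = 23068 - (-17/6 - 17/2) = 23068 - 1*(-34/3) = 23068 + 34/3 = 69238/3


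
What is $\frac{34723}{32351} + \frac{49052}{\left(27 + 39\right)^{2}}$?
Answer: $\frac{39503060}{3202749} \approx 12.334$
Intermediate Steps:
$\frac{34723}{32351} + \frac{49052}{\left(27 + 39\right)^{2}} = 34723 \cdot \frac{1}{32351} + \frac{49052}{66^{2}} = \frac{34723}{32351} + \frac{49052}{4356} = \frac{34723}{32351} + 49052 \cdot \frac{1}{4356} = \frac{34723}{32351} + \frac{12263}{1089} = \frac{39503060}{3202749}$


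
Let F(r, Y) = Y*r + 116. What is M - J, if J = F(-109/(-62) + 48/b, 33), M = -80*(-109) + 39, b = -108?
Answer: 1599535/186 ≈ 8599.7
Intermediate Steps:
F(r, Y) = 116 + Y*r
M = 8759 (M = 8720 + 39 = 8759)
J = 29639/186 (J = 116 + 33*(-109/(-62) + 48/(-108)) = 116 + 33*(-109*(-1/62) + 48*(-1/108)) = 116 + 33*(109/62 - 4/9) = 116 + 33*(733/558) = 116 + 8063/186 = 29639/186 ≈ 159.35)
M - J = 8759 - 1*29639/186 = 8759 - 29639/186 = 1599535/186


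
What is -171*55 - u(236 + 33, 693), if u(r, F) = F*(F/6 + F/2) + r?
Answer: -329840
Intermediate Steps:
u(r, F) = r + 2*F²/3 (u(r, F) = F*(F*(⅙) + F*(½)) + r = F*(F/6 + F/2) + r = F*(2*F/3) + r = 2*F²/3 + r = r + 2*F²/3)
-171*55 - u(236 + 33, 693) = -171*55 - ((236 + 33) + (⅔)*693²) = -9405 - (269 + (⅔)*480249) = -9405 - (269 + 320166) = -9405 - 1*320435 = -9405 - 320435 = -329840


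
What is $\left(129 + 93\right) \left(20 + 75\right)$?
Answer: $21090$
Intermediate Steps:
$\left(129 + 93\right) \left(20 + 75\right) = 222 \cdot 95 = 21090$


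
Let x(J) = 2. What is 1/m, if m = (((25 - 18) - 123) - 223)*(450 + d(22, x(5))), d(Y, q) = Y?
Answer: -1/160008 ≈ -6.2497e-6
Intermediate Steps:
m = -160008 (m = (((25 - 18) - 123) - 223)*(450 + 22) = ((7 - 123) - 223)*472 = (-116 - 223)*472 = -339*472 = -160008)
1/m = 1/(-160008) = -1/160008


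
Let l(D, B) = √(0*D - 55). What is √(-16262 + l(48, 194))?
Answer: √(-16262 + I*√55) ≈ 0.0291 + 127.52*I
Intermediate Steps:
l(D, B) = I*√55 (l(D, B) = √(0 - 55) = √(-55) = I*√55)
√(-16262 + l(48, 194)) = √(-16262 + I*√55)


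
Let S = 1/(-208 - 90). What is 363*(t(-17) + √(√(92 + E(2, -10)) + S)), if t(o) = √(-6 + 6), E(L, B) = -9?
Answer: 363*√(-298 + 88804*√83)/298 ≈ 1095.5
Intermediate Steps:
S = -1/298 (S = 1/(-298) = -1/298 ≈ -0.0033557)
t(o) = 0 (t(o) = √0 = 0)
363*(t(-17) + √(√(92 + E(2, -10)) + S)) = 363*(0 + √(√(92 - 9) - 1/298)) = 363*(0 + √(√83 - 1/298)) = 363*(0 + √(-1/298 + √83)) = 363*√(-1/298 + √83)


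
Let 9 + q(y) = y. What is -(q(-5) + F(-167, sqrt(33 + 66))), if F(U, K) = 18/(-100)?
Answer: 709/50 ≈ 14.180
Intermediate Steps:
q(y) = -9 + y
F(U, K) = -9/50 (F(U, K) = 18*(-1/100) = -9/50)
-(q(-5) + F(-167, sqrt(33 + 66))) = -((-9 - 5) - 9/50) = -(-14 - 9/50) = -1*(-709/50) = 709/50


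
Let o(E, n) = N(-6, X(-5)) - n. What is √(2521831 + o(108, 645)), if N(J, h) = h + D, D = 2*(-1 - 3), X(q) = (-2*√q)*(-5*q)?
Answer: √(2521178 - 50*I*√5) ≈ 1587.8 - 0.035*I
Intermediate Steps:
X(q) = 10*q^(3/2)
D = -8 (D = 2*(-4) = -8)
N(J, h) = -8 + h (N(J, h) = h - 8 = -8 + h)
o(E, n) = -8 - n - 50*I*√5 (o(E, n) = (-8 + 10*(-5)^(3/2)) - n = (-8 + 10*(-5*I*√5)) - n = (-8 - 50*I*√5) - n = -8 - n - 50*I*√5)
√(2521831 + o(108, 645)) = √(2521831 + (-8 - 1*645 - 50*I*√5)) = √(2521831 + (-8 - 645 - 50*I*√5)) = √(2521831 + (-653 - 50*I*√5)) = √(2521178 - 50*I*√5)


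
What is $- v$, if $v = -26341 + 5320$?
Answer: $21021$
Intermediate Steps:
$v = -21021$
$- v = \left(-1\right) \left(-21021\right) = 21021$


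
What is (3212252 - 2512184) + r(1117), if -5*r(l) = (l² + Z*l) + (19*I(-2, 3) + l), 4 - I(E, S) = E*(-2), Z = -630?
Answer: 2955244/5 ≈ 5.9105e+5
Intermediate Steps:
I(E, S) = 4 + 2*E (I(E, S) = 4 - E*(-2) = 4 - (-2)*E = 4 + 2*E)
r(l) = -l²/5 + 629*l/5 (r(l) = -((l² - 630*l) + (19*(4 + 2*(-2)) + l))/5 = -((l² - 630*l) + (19*(4 - 4) + l))/5 = -((l² - 630*l) + (19*0 + l))/5 = -((l² - 630*l) + (0 + l))/5 = -((l² - 630*l) + l)/5 = -(l² - 629*l)/5 = -l²/5 + 629*l/5)
(3212252 - 2512184) + r(1117) = (3212252 - 2512184) + (⅕)*1117*(629 - 1*1117) = 700068 + (⅕)*1117*(629 - 1117) = 700068 + (⅕)*1117*(-488) = 700068 - 545096/5 = 2955244/5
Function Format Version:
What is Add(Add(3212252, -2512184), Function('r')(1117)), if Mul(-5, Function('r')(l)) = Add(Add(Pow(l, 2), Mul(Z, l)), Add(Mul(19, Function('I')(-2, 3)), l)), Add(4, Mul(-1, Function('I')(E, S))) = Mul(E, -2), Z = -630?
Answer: Rational(2955244, 5) ≈ 5.9105e+5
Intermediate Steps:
Function('I')(E, S) = Add(4, Mul(2, E)) (Function('I')(E, S) = Add(4, Mul(-1, Mul(E, -2))) = Add(4, Mul(-1, Mul(-2, E))) = Add(4, Mul(2, E)))
Function('r')(l) = Add(Mul(Rational(-1, 5), Pow(l, 2)), Mul(Rational(629, 5), l)) (Function('r')(l) = Mul(Rational(-1, 5), Add(Add(Pow(l, 2), Mul(-630, l)), Add(Mul(19, Add(4, Mul(2, -2))), l))) = Mul(Rational(-1, 5), Add(Add(Pow(l, 2), Mul(-630, l)), Add(Mul(19, Add(4, -4)), l))) = Mul(Rational(-1, 5), Add(Add(Pow(l, 2), Mul(-630, l)), Add(Mul(19, 0), l))) = Mul(Rational(-1, 5), Add(Add(Pow(l, 2), Mul(-630, l)), Add(0, l))) = Mul(Rational(-1, 5), Add(Add(Pow(l, 2), Mul(-630, l)), l)) = Mul(Rational(-1, 5), Add(Pow(l, 2), Mul(-629, l))) = Add(Mul(Rational(-1, 5), Pow(l, 2)), Mul(Rational(629, 5), l)))
Add(Add(3212252, -2512184), Function('r')(1117)) = Add(Add(3212252, -2512184), Mul(Rational(1, 5), 1117, Add(629, Mul(-1, 1117)))) = Add(700068, Mul(Rational(1, 5), 1117, Add(629, -1117))) = Add(700068, Mul(Rational(1, 5), 1117, -488)) = Add(700068, Rational(-545096, 5)) = Rational(2955244, 5)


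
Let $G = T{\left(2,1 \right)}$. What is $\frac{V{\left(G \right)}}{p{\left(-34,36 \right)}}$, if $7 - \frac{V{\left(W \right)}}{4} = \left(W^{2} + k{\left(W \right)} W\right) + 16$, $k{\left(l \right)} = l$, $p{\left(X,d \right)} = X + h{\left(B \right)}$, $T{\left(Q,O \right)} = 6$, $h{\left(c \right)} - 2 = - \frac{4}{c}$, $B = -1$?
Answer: $\frac{81}{7} \approx 11.571$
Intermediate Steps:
$h{\left(c \right)} = 2 - \frac{4}{c}$
$p{\left(X,d \right)} = 6 + X$ ($p{\left(X,d \right)} = X - \left(-2 + \frac{4}{-1}\right) = X + \left(2 - -4\right) = X + \left(2 + 4\right) = X + 6 = 6 + X$)
$G = 6$
$V{\left(W \right)} = -36 - 8 W^{2}$ ($V{\left(W \right)} = 28 - 4 \left(\left(W^{2} + W W\right) + 16\right) = 28 - 4 \left(\left(W^{2} + W^{2}\right) + 16\right) = 28 - 4 \left(2 W^{2} + 16\right) = 28 - 4 \left(16 + 2 W^{2}\right) = 28 - \left(64 + 8 W^{2}\right) = -36 - 8 W^{2}$)
$\frac{V{\left(G \right)}}{p{\left(-34,36 \right)}} = \frac{-36 - 8 \cdot 6^{2}}{6 - 34} = \frac{-36 - 288}{-28} = \left(-36 - 288\right) \left(- \frac{1}{28}\right) = \left(-324\right) \left(- \frac{1}{28}\right) = \frac{81}{7}$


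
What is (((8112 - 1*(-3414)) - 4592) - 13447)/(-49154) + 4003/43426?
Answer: 119899250/533640401 ≈ 0.22468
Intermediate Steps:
(((8112 - 1*(-3414)) - 4592) - 13447)/(-49154) + 4003/43426 = (((8112 + 3414) - 4592) - 13447)*(-1/49154) + 4003*(1/43426) = ((11526 - 4592) - 13447)*(-1/49154) + 4003/43426 = (6934 - 13447)*(-1/49154) + 4003/43426 = -6513*(-1/49154) + 4003/43426 = 6513/49154 + 4003/43426 = 119899250/533640401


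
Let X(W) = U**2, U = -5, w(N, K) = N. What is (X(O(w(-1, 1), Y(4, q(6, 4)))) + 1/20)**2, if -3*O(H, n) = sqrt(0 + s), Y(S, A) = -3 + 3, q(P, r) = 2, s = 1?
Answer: 251001/400 ≈ 627.50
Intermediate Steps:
Y(S, A) = 0
O(H, n) = -1/3 (O(H, n) = -sqrt(0 + 1)/3 = -sqrt(1)/3 = -1/3*1 = -1/3)
X(W) = 25 (X(W) = (-5)**2 = 25)
(X(O(w(-1, 1), Y(4, q(6, 4)))) + 1/20)**2 = (25 + 1/20)**2 = (501/20)**2 = 251001/400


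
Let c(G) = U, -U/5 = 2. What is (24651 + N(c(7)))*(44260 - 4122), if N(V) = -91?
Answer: 985789280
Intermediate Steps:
U = -10 (U = -5*2 = -10)
c(G) = -10
(24651 + N(c(7)))*(44260 - 4122) = (24651 - 91)*(44260 - 4122) = 24560*40138 = 985789280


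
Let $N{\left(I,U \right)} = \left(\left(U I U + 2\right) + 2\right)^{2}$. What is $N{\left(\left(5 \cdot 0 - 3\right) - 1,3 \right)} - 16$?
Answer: $1008$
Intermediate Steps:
$N{\left(I,U \right)} = \left(4 + I U^{2}\right)^{2}$ ($N{\left(I,U \right)} = \left(\left(I U U + 2\right) + 2\right)^{2} = \left(\left(I U^{2} + 2\right) + 2\right)^{2} = \left(\left(2 + I U^{2}\right) + 2\right)^{2} = \left(4 + I U^{2}\right)^{2}$)
$N{\left(\left(5 \cdot 0 - 3\right) - 1,3 \right)} - 16 = \left(4 + \left(\left(5 \cdot 0 - 3\right) - 1\right) 3^{2}\right)^{2} - 16 = \left(4 + \left(\left(0 - 3\right) - 1\right) 9\right)^{2} - 16 = \left(4 + \left(-3 - 1\right) 9\right)^{2} - 16 = \left(4 - 36\right)^{2} - 16 = \left(-32\right)^{2} - 16 = 1024 - 16 = 1008$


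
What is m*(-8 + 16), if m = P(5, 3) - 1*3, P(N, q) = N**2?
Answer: 176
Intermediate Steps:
m = 22 (m = 5**2 - 1*3 = 25 - 3 = 22)
m*(-8 + 16) = 22*(-8 + 16) = 22*8 = 176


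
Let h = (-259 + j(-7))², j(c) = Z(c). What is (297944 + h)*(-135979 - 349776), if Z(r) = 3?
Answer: -176562227400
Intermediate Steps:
j(c) = 3
h = 65536 (h = (-259 + 3)² = (-256)² = 65536)
(297944 + h)*(-135979 - 349776) = (297944 + 65536)*(-135979 - 349776) = 363480*(-485755) = -176562227400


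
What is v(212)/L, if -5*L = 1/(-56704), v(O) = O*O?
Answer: 12742522880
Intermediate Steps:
v(O) = O**2
L = 1/283520 (L = -1/5/(-56704) = -1/5*(-1/56704) = 1/283520 ≈ 3.5271e-6)
v(212)/L = 212**2/(1/283520) = 44944*283520 = 12742522880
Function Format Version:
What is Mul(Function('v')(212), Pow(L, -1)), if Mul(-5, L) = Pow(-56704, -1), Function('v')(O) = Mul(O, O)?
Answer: 12742522880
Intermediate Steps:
Function('v')(O) = Pow(O, 2)
L = Rational(1, 283520) (L = Mul(Rational(-1, 5), Pow(-56704, -1)) = Mul(Rational(-1, 5), Rational(-1, 56704)) = Rational(1, 283520) ≈ 3.5271e-6)
Mul(Function('v')(212), Pow(L, -1)) = Mul(Pow(212, 2), Pow(Rational(1, 283520), -1)) = Mul(44944, 283520) = 12742522880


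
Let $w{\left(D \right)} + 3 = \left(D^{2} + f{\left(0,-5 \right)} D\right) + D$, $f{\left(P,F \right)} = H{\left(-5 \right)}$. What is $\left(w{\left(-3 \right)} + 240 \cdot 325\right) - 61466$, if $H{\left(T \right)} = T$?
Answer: $16552$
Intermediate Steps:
$f{\left(P,F \right)} = -5$
$w{\left(D \right)} = -3 + D^{2} - 4 D$ ($w{\left(D \right)} = -3 + \left(\left(D^{2} - 5 D\right) + D\right) = -3 + \left(D^{2} - 4 D\right) = -3 + D^{2} - 4 D$)
$\left(w{\left(-3 \right)} + 240 \cdot 325\right) - 61466 = \left(\left(-3 + \left(-3\right)^{2} - -12\right) + 240 \cdot 325\right) - 61466 = \left(\left(-3 + 9 + 12\right) + 78000\right) - 61466 = \left(18 + 78000\right) - 61466 = 78018 - 61466 = 16552$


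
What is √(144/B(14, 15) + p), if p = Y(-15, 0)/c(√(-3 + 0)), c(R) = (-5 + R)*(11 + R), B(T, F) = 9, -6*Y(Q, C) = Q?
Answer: √3*√((-617 + 64*I*√3)/(-29 + 3*I*√3))/2 ≈ 3.9948 - 0.00093659*I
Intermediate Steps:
Y(Q, C) = -Q/6
p = 5/(2*(-58 + 6*I*√3)) (p = (-⅙*(-15))/(-55 + (√(-3 + 0))² + 6*√(-3 + 0)) = 5/(2*(-55 + (√(-3))² + 6*√(-3))) = 5/(2*(-55 + (I*√3)² + 6*(I*√3))) = 5/(2*(-55 - 3 + 6*I*√3)) = 5/(2*(-58 + 6*I*√3)) ≈ -0.041763 - 0.0074829*I)
√(144/B(14, 15) + p) = √(144/9 + (-145/3472 - 15*I*√3/3472)) = √(144*(⅑) + (-145/3472 - 15*I*√3/3472)) = √(16 + (-145/3472 - 15*I*√3/3472)) = √(55407/3472 - 15*I*√3/3472)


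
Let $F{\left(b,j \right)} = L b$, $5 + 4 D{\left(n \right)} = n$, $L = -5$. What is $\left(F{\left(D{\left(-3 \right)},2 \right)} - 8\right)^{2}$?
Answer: $4$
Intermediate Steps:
$D{\left(n \right)} = - \frac{5}{4} + \frac{n}{4}$
$F{\left(b,j \right)} = - 5 b$
$\left(F{\left(D{\left(-3 \right)},2 \right)} - 8\right)^{2} = \left(- 5 \left(- \frac{5}{4} + \frac{1}{4} \left(-3\right)\right) - 8\right)^{2} = \left(- 5 \left(- \frac{5}{4} - \frac{3}{4}\right) - 8\right)^{2} = \left(\left(-5\right) \left(-2\right) - 8\right)^{2} = \left(10 - 8\right)^{2} = 2^{2} = 4$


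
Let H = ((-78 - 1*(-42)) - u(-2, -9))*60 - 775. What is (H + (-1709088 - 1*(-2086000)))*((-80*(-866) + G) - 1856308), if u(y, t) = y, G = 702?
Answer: -668259197622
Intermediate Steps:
H = -2815 (H = ((-78 - 1*(-42)) - 1*(-2))*60 - 775 = ((-78 + 42) + 2)*60 - 775 = (-36 + 2)*60 - 775 = -34*60 - 775 = -2040 - 775 = -2815)
(H + (-1709088 - 1*(-2086000)))*((-80*(-866) + G) - 1856308) = (-2815 + (-1709088 - 1*(-2086000)))*((-80*(-866) + 702) - 1856308) = (-2815 + (-1709088 + 2086000))*((69280 + 702) - 1856308) = (-2815 + 376912)*(69982 - 1856308) = 374097*(-1786326) = -668259197622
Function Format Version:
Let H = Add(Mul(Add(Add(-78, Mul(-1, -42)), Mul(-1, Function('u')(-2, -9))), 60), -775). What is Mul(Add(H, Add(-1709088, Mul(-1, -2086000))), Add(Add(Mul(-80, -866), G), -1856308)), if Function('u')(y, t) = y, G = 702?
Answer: -668259197622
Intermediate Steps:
H = -2815 (H = Add(Mul(Add(Add(-78, Mul(-1, -42)), Mul(-1, -2)), 60), -775) = Add(Mul(Add(Add(-78, 42), 2), 60), -775) = Add(Mul(Add(-36, 2), 60), -775) = Add(Mul(-34, 60), -775) = Add(-2040, -775) = -2815)
Mul(Add(H, Add(-1709088, Mul(-1, -2086000))), Add(Add(Mul(-80, -866), G), -1856308)) = Mul(Add(-2815, Add(-1709088, Mul(-1, -2086000))), Add(Add(Mul(-80, -866), 702), -1856308)) = Mul(Add(-2815, Add(-1709088, 2086000)), Add(Add(69280, 702), -1856308)) = Mul(Add(-2815, 376912), Add(69982, -1856308)) = Mul(374097, -1786326) = -668259197622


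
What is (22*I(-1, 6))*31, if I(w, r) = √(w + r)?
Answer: 682*√5 ≈ 1525.0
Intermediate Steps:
I(w, r) = √(r + w)
(22*I(-1, 6))*31 = (22*√(6 - 1))*31 = (22*√5)*31 = 682*√5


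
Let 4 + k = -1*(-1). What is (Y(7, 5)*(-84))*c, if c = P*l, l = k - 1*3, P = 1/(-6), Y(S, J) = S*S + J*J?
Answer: -6216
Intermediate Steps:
k = -3 (k = -4 - 1*(-1) = -4 + 1 = -3)
Y(S, J) = J² + S² (Y(S, J) = S² + J² = J² + S²)
P = -⅙ ≈ -0.16667
l = -6 (l = -3 - 1*3 = -3 - 3 = -6)
c = 1 (c = -⅙*(-6) = 1)
(Y(7, 5)*(-84))*c = ((5² + 7²)*(-84))*1 = ((25 + 49)*(-84))*1 = (74*(-84))*1 = -6216*1 = -6216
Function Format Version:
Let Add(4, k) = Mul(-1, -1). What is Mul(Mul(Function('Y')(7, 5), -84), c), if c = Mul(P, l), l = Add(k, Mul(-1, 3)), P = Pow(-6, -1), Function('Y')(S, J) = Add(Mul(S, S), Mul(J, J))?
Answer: -6216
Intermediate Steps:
k = -3 (k = Add(-4, Mul(-1, -1)) = Add(-4, 1) = -3)
Function('Y')(S, J) = Add(Pow(J, 2), Pow(S, 2)) (Function('Y')(S, J) = Add(Pow(S, 2), Pow(J, 2)) = Add(Pow(J, 2), Pow(S, 2)))
P = Rational(-1, 6) ≈ -0.16667
l = -6 (l = Add(-3, Mul(-1, 3)) = Add(-3, -3) = -6)
c = 1 (c = Mul(Rational(-1, 6), -6) = 1)
Mul(Mul(Function('Y')(7, 5), -84), c) = Mul(Mul(Add(Pow(5, 2), Pow(7, 2)), -84), 1) = Mul(Mul(Add(25, 49), -84), 1) = Mul(Mul(74, -84), 1) = Mul(-6216, 1) = -6216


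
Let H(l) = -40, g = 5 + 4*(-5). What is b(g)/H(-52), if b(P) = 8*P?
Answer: 3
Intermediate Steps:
g = -15 (g = 5 - 20 = -15)
b(g)/H(-52) = (8*(-15))/(-40) = -120*(-1/40) = 3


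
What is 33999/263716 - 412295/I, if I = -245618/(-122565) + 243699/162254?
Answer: -2162250237263326045107/18386667421710412 ≈ -1.1760e+5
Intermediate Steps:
I = 69721470907/19886661510 (I = -245618*(-1/122565) + 243699*(1/162254) = 245618/122565 + 243699/162254 = 69721470907/19886661510 ≈ 3.5059)
33999/263716 - 412295/I = 33999/263716 - 412295/69721470907/19886661510 = 33999*(1/263716) - 412295*19886661510/69721470907 = 33999/263716 - 8199171107265450/69721470907 = -2162250237263326045107/18386667421710412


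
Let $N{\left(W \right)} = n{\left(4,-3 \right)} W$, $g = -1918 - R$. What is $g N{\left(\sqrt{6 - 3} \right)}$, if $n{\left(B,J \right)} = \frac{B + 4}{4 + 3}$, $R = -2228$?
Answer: $\frac{2480 \sqrt{3}}{7} \approx 613.64$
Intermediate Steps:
$g = 310$ ($g = -1918 - -2228 = -1918 + 2228 = 310$)
$n{\left(B,J \right)} = \frac{4}{7} + \frac{B}{7}$ ($n{\left(B,J \right)} = \frac{4 + B}{7} = \left(4 + B\right) \frac{1}{7} = \frac{4}{7} + \frac{B}{7}$)
$N{\left(W \right)} = \frac{8 W}{7}$ ($N{\left(W \right)} = \left(\frac{4}{7} + \frac{1}{7} \cdot 4\right) W = \left(\frac{4}{7} + \frac{4}{7}\right) W = \frac{8 W}{7}$)
$g N{\left(\sqrt{6 - 3} \right)} = 310 \frac{8 \sqrt{6 - 3}}{7} = 310 \frac{8 \sqrt{3}}{7} = \frac{2480 \sqrt{3}}{7}$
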